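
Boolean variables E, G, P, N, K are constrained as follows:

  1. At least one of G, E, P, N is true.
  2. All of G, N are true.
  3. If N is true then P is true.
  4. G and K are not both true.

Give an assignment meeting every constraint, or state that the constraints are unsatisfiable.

E = True; G = True; P = True; N = True; K = False

  (1) {G, E, P, N}: 4 true — at least one ✓
  (2) {G, N}: all 2 true ✓
  (3) N=T ⇒ P: T ✓
  (4) G=T, K=F — not both ✓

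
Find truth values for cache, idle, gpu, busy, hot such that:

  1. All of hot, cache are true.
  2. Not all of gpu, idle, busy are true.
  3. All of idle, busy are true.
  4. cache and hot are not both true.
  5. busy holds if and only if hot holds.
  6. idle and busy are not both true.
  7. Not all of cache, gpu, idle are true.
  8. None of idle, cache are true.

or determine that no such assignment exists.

Case cache = True:
  Constraint (8) is violated (cache=T) — contradiction.
Case cache = False:
  Constraint (1) is violated (cache=F) — contradiction.
Both cases fail — unsatisfiable.

Unsatisfiable — no assignment works.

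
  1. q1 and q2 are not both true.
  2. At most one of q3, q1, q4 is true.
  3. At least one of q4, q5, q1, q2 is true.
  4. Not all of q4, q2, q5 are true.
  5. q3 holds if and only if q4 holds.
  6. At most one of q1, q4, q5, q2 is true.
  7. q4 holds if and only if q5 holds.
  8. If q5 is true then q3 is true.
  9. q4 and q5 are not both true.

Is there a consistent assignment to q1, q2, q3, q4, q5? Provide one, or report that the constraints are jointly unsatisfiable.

q1 = False, q2 = True, q3 = False, q4 = False, q5 = False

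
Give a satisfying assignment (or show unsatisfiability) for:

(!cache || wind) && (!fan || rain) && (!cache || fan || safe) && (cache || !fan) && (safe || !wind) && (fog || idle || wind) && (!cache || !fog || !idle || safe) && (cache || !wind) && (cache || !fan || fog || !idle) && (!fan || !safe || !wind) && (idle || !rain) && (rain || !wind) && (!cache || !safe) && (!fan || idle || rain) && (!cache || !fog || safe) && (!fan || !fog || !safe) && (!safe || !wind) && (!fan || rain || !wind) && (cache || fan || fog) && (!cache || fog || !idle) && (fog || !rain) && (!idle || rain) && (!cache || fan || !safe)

rain = False, fog = True, safe = False, fan = False, wind = False, cache = False, idle = False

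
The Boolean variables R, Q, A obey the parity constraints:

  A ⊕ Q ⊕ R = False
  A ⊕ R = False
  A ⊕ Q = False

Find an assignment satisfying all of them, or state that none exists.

R=F, Q=F, A=F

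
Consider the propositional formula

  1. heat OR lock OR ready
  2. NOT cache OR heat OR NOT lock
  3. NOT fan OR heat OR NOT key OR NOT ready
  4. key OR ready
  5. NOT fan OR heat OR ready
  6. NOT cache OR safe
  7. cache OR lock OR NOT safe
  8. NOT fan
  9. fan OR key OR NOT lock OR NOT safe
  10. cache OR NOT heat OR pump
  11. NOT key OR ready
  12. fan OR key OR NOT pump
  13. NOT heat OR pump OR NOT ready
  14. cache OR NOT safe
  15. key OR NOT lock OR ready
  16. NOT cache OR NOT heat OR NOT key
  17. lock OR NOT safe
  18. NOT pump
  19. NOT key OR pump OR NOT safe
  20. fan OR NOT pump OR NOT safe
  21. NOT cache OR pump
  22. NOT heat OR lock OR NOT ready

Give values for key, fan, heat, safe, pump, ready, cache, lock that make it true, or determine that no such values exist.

Unit clause (NOT fan) forces fan = False.
Unit clause (NOT pump) forces pump = False.
In (NOT cache OR pump) only NOT cache is left, so cache = False.
In (cache OR NOT heat OR pump) only NOT heat is left, so heat = False.
In (cache OR NOT safe) only NOT safe is left, so safe = False.
Set key = False.
  then (key OR ready) forces ready = True.
Set lock = True.
All clauses satisfied.

key = False; fan = False; heat = False; safe = False; pump = False; ready = True; cache = False; lock = True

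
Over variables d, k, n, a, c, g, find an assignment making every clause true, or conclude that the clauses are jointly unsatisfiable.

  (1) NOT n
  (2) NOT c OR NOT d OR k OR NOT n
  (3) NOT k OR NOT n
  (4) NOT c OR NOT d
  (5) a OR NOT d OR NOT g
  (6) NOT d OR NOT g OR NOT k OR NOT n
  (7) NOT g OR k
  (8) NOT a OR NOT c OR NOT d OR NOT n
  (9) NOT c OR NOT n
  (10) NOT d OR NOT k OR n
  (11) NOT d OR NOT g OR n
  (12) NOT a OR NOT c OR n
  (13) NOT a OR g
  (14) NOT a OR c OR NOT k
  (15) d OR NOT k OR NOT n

Unit clause (NOT n) forces n = False.
Set d = False.
Set k = True.
Try a = True:
  (NOT a OR NOT c OR n) forces c = False.
  clause (NOT a OR c OR NOT k) is falsified — backtrack.
So a = False.
Set c = True.
Set g = False.
All clauses satisfied.

d = False; k = True; n = False; a = False; c = True; g = False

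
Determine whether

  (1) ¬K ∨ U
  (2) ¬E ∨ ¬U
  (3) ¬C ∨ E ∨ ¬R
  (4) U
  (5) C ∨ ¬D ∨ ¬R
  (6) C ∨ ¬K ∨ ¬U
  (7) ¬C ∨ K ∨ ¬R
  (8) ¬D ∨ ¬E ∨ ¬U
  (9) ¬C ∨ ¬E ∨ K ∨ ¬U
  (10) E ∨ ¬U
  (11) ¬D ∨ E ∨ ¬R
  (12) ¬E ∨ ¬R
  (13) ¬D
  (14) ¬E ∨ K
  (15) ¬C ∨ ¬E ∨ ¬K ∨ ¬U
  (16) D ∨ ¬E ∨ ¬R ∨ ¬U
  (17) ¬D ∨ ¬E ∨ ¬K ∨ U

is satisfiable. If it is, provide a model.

The formula is unsatisfiable.

Case U = True:
  (¬E ∨ ¬U) forces E = False.
  Clause (E ∨ ¬U) is falsified — contradiction.
Case U = False:
  Clause (U) is falsified — contradiction.
Both cases fail, so the formula is unsatisfiable.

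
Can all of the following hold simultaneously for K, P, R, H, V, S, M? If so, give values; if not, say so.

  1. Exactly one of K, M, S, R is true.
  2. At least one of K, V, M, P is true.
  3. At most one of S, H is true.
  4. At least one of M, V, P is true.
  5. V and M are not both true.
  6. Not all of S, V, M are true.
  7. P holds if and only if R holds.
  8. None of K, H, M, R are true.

K = False, P = False, R = False, H = False, V = True, S = True, M = False

  (1) {K, M, S, R}: 1 true — exactly one ✓
  (2) {K, V, M, P}: 1 true — at least one ✓
  (3) {S, H}: 1 true — at most one ✓
  (4) {M, V, P}: 1 true — at least one ✓
  (5) V=T, M=F — not both ✓
  (6) {S, V, M}: 2/3 true — not all ✓
  (7) P=F, R=F — same ✓
  (8) {K, H, M, R}: 0 true — none ✓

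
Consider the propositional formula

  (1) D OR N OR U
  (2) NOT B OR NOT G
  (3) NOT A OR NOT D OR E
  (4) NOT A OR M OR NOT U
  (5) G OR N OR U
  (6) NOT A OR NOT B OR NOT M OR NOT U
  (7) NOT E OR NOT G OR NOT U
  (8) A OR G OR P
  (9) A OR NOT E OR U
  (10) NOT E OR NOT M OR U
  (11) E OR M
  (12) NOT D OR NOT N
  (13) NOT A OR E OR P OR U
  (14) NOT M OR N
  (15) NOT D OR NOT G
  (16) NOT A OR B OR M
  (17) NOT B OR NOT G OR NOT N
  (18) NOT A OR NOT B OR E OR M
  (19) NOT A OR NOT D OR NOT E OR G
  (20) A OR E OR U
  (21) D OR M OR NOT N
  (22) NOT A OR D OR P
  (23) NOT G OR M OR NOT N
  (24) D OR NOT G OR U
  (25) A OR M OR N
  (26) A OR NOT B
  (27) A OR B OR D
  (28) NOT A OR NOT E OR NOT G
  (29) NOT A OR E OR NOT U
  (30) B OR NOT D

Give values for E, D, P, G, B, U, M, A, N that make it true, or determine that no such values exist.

Set E = True.
Set D = False.
Try P = False:
  (NOT A OR D OR P) forces A = False.
  (A OR G OR P) forces G = True.
  (NOT B OR NOT G) forces B = False.
  clause (A OR B OR D) is falsified — backtrack.
So P = True.
Try G = True:
  (NOT B OR NOT G) forces B = False.
  (NOT E OR NOT G OR NOT U) forces U = False.
  clause (D OR NOT G OR U) is falsified — backtrack.
So G = False.
Set B = False.
  then (A OR B OR D) forces A = True.
  then (NOT A OR B OR M) forces M = True.
  then (NOT E OR NOT M OR U) forces U = True.
  then (NOT M OR N) forces N = True.
All clauses satisfied.

E: True, D: False, P: True, G: False, B: False, U: True, M: True, A: True, N: True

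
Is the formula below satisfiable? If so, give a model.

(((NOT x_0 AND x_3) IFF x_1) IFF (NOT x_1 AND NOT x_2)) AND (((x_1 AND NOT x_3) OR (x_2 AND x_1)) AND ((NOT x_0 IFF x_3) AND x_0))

x_0 = True, x_1 = True, x_2 = False, x_3 = False

  ((NOT x_0 AND x_3) IFF x_1) IFF (NOT x_1 AND NOT x_2) = True
    (NOT x_0 AND x_3) IFF x_1 = False
      NOT x_0 AND x_3 = False
        NOT x_0 = False
    NOT x_1 AND NOT x_2 = False
      NOT x_1 = False
      NOT x_2 = True
  ((x_1 AND NOT x_3) OR (x_2 AND x_1)) AND ((NOT x_0 IFF x_3) AND x_0) = True
    (x_1 AND NOT x_3) OR (x_2 AND x_1) = True
      x_1 AND NOT x_3 = True
        NOT x_3 = True
      x_2 AND x_1 = False
    (NOT x_0 IFF x_3) AND x_0 = True
      NOT x_0 IFF x_3 = True
        NOT x_0 = False
Both conjuncts True, so the formula holds.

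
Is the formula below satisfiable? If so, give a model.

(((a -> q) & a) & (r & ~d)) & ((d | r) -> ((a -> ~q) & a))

Case a = True: the formula simplifies to (q & (r & ~d)) & ((d | r) -> ~q).
  r = True: simplifies to (q & ~d) & ~q.
    q = True: the conjunct ~q is False.
    q = False: the conjunct q is False.
  r = False: the conjunct r is False.
Case a = False: the conjunct a is False.
Both cases fail — unsatisfiable.

No satisfying assignment exists.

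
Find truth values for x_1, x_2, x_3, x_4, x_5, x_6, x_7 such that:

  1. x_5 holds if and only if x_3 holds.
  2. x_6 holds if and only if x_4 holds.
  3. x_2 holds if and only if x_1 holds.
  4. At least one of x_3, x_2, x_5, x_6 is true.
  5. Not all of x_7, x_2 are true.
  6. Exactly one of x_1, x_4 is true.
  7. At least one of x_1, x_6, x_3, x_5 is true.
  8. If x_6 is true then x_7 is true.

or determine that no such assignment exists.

x_1: False, x_2: False, x_3: False, x_4: True, x_5: False, x_6: True, x_7: True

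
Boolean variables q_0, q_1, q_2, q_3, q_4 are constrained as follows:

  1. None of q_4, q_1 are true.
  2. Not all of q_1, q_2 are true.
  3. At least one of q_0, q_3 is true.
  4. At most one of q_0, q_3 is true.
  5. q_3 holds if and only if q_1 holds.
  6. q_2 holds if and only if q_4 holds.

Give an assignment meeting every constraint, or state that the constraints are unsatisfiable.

q_0=T, q_1=F, q_2=F, q_3=F, q_4=F

  (1) {q_4, q_1}: 0 true — none ✓
  (2) {q_1, q_2}: 0/2 true — not all ✓
  (3) {q_0, q_3}: 1 true — at least one ✓
  (4) {q_0, q_3}: 1 true — at most one ✓
  (5) q_3=F, q_1=F — same ✓
  (6) q_2=F, q_4=F — same ✓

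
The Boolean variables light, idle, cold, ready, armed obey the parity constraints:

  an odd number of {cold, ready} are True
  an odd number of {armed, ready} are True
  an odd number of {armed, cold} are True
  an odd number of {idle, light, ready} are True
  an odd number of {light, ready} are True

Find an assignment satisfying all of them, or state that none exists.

UNSATISFIABLE

Adding constraints 1, 2, 3 mod 2: every variable appears an even number of times on the left, so the left side is 0.
But the right sides sum to 1 (mod 2). 0 ≠ 1 — the system is inconsistent.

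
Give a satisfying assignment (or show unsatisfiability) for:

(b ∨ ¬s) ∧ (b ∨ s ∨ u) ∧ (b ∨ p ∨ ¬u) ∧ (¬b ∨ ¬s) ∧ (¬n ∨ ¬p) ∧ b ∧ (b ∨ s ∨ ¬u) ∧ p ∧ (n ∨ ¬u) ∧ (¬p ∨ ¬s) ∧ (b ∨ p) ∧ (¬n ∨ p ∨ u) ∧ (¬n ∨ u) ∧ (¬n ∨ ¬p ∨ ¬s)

s: False, u: False, n: False, b: True, p: True

Unit clause (b) forces b = True.
Unit clause (p) forces p = True.
In (¬p ∨ ¬s) only ¬s is left, so s = False.
In (¬n ∨ ¬p) only ¬n is left, so n = False.
In (n ∨ ¬u) only ¬u is left, so u = False.
All clauses satisfied.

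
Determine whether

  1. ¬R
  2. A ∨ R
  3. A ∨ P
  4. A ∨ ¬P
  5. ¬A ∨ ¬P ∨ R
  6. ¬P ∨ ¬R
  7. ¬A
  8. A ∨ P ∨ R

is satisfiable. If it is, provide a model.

Case R = True:
  Clause (¬R) is falsified — contradiction.
Case R = False:
  (A ∨ R) forces A = True.
  Clause (¬A) is falsified — contradiction.
Both cases fail, so the formula is unsatisfiable.

UNSATISFIABLE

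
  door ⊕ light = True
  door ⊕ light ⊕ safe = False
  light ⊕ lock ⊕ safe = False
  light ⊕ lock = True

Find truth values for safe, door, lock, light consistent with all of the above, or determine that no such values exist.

safe = True; door = True; lock = True; light = False

door ⊕ light = T ⊕ F = True ✓
door ⊕ light ⊕ safe = T ⊕ F ⊕ T = False ✓
light ⊕ lock ⊕ safe = F ⊕ T ⊕ T = False ✓
light ⊕ lock = F ⊕ T = True ✓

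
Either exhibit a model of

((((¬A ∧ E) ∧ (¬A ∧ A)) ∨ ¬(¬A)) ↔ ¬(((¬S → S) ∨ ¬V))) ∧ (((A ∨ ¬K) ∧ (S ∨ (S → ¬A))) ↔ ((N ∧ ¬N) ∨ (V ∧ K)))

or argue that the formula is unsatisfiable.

V = False, A = False, E = False, K = True, S = False, N = False

  (((¬A ∧ E) ∧ (¬A ∧ A)) ∨ ¬(¬A)) ↔ ¬(((¬S → S) ∨ ¬V)) = True
    ((¬A ∧ E) ∧ (¬A ∧ A)) ∨ ¬(¬A) = False
      (¬A ∧ E) ∧ (¬A ∧ A) = False
        ¬A ∧ E = False
          ¬A = True
        ¬A ∧ A = False
          ¬A = True
      ¬(¬A) = False
        ¬A = True
    ¬(((¬S → S) ∨ ¬V)) = False
      (¬S → S) ∨ ¬V = True
        ¬S → S = False
          ¬S = True
        ¬V = True
  ((A ∨ ¬K) ∧ (S ∨ (S → ¬A))) ↔ ((N ∧ ¬N) ∨ (V ∧ K)) = True
    (A ∨ ¬K) ∧ (S ∨ (S → ¬A)) = False
      A ∨ ¬K = False
        ¬K = False
      S ∨ (S → ¬A) = True
        S → ¬A = True
          ¬A = True
    (N ∧ ¬N) ∨ (V ∧ K) = False
      N ∧ ¬N = False
        ¬N = True
      V ∧ K = False
Both conjuncts True, so the formula holds.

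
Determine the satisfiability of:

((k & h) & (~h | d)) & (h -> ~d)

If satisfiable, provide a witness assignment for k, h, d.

No satisfying assignment exists.

Case h = True: the formula simplifies to (k & d) & ~d.
  d = True: the conjunct ~d is False.
  d = False: the conjunct d is False.
Case h = False: the conjunct h is False.
Both cases fail — unsatisfiable.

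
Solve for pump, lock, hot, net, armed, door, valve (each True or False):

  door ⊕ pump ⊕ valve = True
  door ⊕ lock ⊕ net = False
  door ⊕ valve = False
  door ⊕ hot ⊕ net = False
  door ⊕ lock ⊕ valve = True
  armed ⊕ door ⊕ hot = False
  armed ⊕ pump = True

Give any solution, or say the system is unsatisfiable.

pump: True, lock: True, hot: True, net: False, armed: False, door: True, valve: True

door ⊕ pump ⊕ valve = T ⊕ T ⊕ T = True ✓
door ⊕ lock ⊕ net = T ⊕ T ⊕ F = False ✓
door ⊕ valve = T ⊕ T = False ✓
door ⊕ hot ⊕ net = T ⊕ T ⊕ F = False ✓
door ⊕ lock ⊕ valve = T ⊕ T ⊕ T = True ✓
armed ⊕ door ⊕ hot = F ⊕ T ⊕ T = False ✓
armed ⊕ pump = F ⊕ T = True ✓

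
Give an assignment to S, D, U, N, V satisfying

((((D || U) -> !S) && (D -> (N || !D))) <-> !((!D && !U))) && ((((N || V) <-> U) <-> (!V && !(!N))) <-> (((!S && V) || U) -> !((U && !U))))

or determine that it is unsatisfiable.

S: False, D: False, U: True, N: False, V: False

  (((D || U) -> !S) && (D -> (N || !D))) <-> !((!D && !U)) = True
    ((D || U) -> !S) && (D -> (N || !D)) = True
      (D || U) -> !S = True
        D || U = True
        !S = True
      D -> (N || !D) = True
        N || !D = True
          !D = True
    !((!D && !U)) = True
      !D && !U = False
        !D = True
        !U = False
  (((N || V) <-> U) <-> (!V && !(!N))) <-> (((!S && V) || U) -> !((U && !U))) = True
    ((N || V) <-> U) <-> (!V && !(!N)) = True
      (N || V) <-> U = False
        N || V = False
      !V && !(!N) = False
        !V = True
        !(!N) = False
          !N = True
    ((!S && V) || U) -> !((U && !U)) = True
      (!S && V) || U = True
        !S && V = False
          !S = True
      !((U && !U)) = True
        U && !U = False
          !U = False
Both conjuncts True, so the formula holds.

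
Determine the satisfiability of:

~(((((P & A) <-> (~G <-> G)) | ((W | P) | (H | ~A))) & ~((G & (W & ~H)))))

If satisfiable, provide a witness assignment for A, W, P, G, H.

A = True; W = True; P = False; G = True; H = False

  ~(((((P & A) <-> (~G <-> G)) | ((W | P) | (H | ~A))) & ~((G & (W & ~H))))) = True
    (((P & A) <-> (~G <-> G)) | ((W | P) | (H | ~A))) & ~((G & (W & ~H))) = False
      ((P & A) <-> (~G <-> G)) | ((W | P) | (H | ~A)) = True
        (P & A) <-> (~G <-> G) = True
          P & A = False
          ~G <-> G = False
            ~G = False
        (W | P) | (H | ~A) = True
          W | P = True
          H | ~A = False
            ~A = False
      ~((G & (W & ~H))) = False
        G & (W & ~H) = True
          W & ~H = True
            ~H = True
The formula evaluates to True.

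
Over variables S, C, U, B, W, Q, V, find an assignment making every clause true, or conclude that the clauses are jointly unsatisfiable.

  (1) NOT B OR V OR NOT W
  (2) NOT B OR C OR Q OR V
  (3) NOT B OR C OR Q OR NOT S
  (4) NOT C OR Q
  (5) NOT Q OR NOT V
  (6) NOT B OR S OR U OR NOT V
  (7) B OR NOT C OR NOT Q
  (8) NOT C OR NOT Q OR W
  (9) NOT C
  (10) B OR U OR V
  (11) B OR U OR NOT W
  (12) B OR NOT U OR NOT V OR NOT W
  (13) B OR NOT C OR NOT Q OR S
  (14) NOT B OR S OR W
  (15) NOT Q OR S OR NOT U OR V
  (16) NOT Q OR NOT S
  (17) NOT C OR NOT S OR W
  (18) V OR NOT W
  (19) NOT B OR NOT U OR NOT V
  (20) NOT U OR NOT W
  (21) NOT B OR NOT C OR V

Unit clause (NOT C) forces C = False.
Set S = False.
Set U = True.
  then (NOT U OR NOT W) forces W = False.
  then (NOT B OR S OR W) forces B = False.
Try Q = True:
  (NOT Q OR NOT V) forces V = False.
  clause (NOT Q OR S OR NOT U OR V) is falsified — backtrack.
So Q = False.
Set V = True.
All clauses satisfied.

S = False, C = False, U = True, B = False, W = False, Q = False, V = True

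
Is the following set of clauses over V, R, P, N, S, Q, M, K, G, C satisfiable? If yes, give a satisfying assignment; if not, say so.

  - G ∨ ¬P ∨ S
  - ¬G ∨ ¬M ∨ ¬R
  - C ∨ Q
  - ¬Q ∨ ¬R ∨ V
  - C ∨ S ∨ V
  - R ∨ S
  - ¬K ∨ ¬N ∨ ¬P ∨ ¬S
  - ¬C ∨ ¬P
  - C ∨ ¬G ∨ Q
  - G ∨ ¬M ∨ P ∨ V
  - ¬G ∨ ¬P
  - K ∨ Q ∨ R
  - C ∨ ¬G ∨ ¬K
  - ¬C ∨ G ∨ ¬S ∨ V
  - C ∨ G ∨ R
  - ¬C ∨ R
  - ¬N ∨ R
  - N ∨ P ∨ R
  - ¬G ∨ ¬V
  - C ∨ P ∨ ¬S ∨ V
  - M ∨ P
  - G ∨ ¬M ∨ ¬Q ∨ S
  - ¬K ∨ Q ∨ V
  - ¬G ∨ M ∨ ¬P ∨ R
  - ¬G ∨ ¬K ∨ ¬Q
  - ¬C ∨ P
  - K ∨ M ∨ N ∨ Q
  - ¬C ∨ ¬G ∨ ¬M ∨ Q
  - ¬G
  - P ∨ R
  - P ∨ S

Unit clause (¬G) forces G = False.
Set V = True.
Try R = False:
  (R ∨ S) forces S = True.
  (C ∨ G ∨ R) forces C = True.
  clause (¬C ∨ R) is falsified — backtrack.
So R = True.
Set P = False.
  then (M ∨ P) forces M = True.
  then (¬C ∨ P) forces C = False.
  then (P ∨ S) forces S = True.
  then (C ∨ Q) forces Q = True.
Set N = True.
Set K = True.
All clauses satisfied.

V: True; R: True; P: False; N: True; S: True; Q: True; M: True; K: True; G: False; C: False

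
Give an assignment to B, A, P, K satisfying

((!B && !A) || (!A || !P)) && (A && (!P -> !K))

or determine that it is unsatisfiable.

B: False; A: True; P: False; K: False

  (!B && !A) || (!A || !P) = True
    !B && !A = False
      !B = True
      !A = False
    !A || !P = True
      !A = False
      !P = True
  A && (!P -> !K) = True
    !P -> !K = True
      !P = True
      !K = True
Both conjuncts True, so the formula holds.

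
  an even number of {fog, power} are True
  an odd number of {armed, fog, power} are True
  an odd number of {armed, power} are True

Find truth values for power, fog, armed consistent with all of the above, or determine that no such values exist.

power = False; fog = False; armed = True

{fog, power}: 0 true → even ✓
{armed, fog, power}: 1 true → odd ✓
{armed, power}: 1 true → odd ✓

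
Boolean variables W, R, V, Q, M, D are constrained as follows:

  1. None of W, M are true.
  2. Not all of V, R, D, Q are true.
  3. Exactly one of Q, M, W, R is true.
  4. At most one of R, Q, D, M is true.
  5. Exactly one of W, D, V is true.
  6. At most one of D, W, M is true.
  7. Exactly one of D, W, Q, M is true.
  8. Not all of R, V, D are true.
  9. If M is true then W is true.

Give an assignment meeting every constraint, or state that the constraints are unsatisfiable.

W = False; R = False; V = True; Q = True; M = False; D = False

  (1) {W, M}: 0 true — none ✓
  (2) {V, R, D, Q}: 2/4 true — not all ✓
  (3) {Q, M, W, R}: 1 true — exactly one ✓
  (4) {R, Q, D, M}: 1 true — at most one ✓
  (5) {W, D, V}: 1 true — exactly one ✓
  (6) {D, W, M}: 0 true — at most one ✓
  (7) {D, W, Q, M}: 1 true — exactly one ✓
  (8) {R, V, D}: 1/3 true — not all ✓
  (9) M=F ⇒ W: vacuous ✓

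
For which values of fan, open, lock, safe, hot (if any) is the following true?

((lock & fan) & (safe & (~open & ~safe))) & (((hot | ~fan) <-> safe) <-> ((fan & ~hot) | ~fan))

Unsatisfiable

Case safe = True: the conjunct ~safe is False.
Case safe = False: the conjunct safe is False.
Both cases fail — unsatisfiable.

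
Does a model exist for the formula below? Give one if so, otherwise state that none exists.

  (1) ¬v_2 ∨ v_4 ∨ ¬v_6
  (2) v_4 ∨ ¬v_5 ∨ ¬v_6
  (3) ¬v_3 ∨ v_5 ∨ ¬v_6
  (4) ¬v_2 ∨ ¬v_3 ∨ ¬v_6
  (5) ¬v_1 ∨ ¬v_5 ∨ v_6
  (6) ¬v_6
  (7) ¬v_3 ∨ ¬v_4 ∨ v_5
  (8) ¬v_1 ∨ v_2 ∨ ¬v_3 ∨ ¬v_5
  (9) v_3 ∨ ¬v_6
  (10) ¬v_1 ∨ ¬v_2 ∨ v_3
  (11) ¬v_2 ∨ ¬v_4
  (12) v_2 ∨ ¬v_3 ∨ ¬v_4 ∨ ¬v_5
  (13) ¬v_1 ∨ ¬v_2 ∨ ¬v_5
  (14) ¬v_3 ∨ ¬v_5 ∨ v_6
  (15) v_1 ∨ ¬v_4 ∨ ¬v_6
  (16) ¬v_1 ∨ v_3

v_1: True; v_2: False; v_3: True; v_4: False; v_5: False; v_6: False

Unit clause (¬v_6) forces v_6 = False.
Set v_1 = True.
  then (¬v_1 ∨ ¬v_5 ∨ v_6) forces v_5 = False.
  then (¬v_1 ∨ v_3) forces v_3 = True.
  then (¬v_3 ∨ ¬v_4 ∨ v_5) forces v_4 = False.
Set v_2 = False.
All clauses satisfied.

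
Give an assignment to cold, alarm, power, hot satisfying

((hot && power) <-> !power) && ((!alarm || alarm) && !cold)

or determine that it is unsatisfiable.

cold = False, alarm = True, power = True, hot = False

  (hot && power) <-> !power = True
    hot && power = False
    !power = False
  (!alarm || alarm) && !cold = True
    !alarm || alarm = True
      !alarm = False
    !cold = True
Both conjuncts True, so the formula holds.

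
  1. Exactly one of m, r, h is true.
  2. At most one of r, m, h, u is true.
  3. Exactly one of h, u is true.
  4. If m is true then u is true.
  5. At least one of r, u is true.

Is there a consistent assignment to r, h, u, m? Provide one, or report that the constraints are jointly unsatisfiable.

Unsatisfiable — no assignment works.

Case r = True:
  (1) with r=T forces m = False.
  (1) with r=T forces h = False.
  (2) with r=T forces u = False.
  Constraint (3) is violated (h=F, u=F) — contradiction.
Case r = False:
  (5) with r=F forces u = True.
  (2) with u=T forces m = False.
  (1) with m=F, r=F forces h = True.
  Constraint (2) is violated (h=T, u=T) — contradiction.
Both cases fail — unsatisfiable.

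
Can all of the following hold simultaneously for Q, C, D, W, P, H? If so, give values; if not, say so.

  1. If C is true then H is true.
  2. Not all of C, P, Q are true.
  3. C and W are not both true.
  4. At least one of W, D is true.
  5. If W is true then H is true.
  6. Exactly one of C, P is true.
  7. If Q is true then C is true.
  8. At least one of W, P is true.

Q = False, C = False, D = True, W = True, P = True, H = True

  (1) C=F ⇒ H: vacuous ✓
  (2) {C, P, Q}: 1/3 true — not all ✓
  (3) C=F, W=T — not both ✓
  (4) {W, D}: 2 true — at least one ✓
  (5) W=T ⇒ H: T ✓
  (6) {C, P}: 1 true — exactly one ✓
  (7) Q=F ⇒ C: vacuous ✓
  (8) {W, P}: 2 true — at least one ✓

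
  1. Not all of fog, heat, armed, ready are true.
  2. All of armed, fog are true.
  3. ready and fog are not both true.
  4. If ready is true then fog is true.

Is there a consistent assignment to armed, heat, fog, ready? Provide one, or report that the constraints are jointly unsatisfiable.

armed=T, heat=F, fog=T, ready=F

  (1) {fog, heat, armed, ready}: 2/4 true — not all ✓
  (2) {armed, fog}: all 2 true ✓
  (3) ready=F, fog=T — not both ✓
  (4) ready=F ⇒ fog: vacuous ✓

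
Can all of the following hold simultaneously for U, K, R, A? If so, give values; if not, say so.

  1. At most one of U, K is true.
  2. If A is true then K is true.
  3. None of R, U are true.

U: False, K: True, R: False, A: False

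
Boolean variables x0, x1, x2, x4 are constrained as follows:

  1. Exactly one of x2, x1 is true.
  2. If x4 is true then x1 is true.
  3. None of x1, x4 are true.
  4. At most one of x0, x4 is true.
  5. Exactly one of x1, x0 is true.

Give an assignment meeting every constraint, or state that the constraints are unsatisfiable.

x0 = True, x1 = False, x2 = True, x4 = False

  (1) {x2, x1}: 1 true — exactly one ✓
  (2) x4=F ⇒ x1: vacuous ✓
  (3) {x1, x4}: 0 true — none ✓
  (4) {x0, x4}: 1 true — at most one ✓
  (5) {x1, x0}: 1 true — exactly one ✓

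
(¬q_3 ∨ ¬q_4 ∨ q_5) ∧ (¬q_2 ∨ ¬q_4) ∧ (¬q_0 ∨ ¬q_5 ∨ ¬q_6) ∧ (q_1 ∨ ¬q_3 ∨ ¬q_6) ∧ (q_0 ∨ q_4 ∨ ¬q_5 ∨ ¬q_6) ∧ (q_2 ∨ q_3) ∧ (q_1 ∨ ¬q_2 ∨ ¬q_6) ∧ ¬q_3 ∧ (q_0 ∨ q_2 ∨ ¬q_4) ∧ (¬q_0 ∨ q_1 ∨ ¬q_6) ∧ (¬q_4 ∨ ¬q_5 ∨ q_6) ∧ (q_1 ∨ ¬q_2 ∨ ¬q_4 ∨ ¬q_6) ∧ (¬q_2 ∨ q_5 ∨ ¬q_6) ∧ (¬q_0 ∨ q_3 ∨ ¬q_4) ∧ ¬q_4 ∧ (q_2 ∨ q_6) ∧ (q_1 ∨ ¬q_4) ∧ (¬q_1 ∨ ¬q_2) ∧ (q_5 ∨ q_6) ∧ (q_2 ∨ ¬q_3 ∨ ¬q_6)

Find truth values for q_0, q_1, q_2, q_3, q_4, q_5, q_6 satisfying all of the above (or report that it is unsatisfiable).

q_0 = True, q_1 = False, q_2 = True, q_3 = False, q_4 = False, q_5 = True, q_6 = False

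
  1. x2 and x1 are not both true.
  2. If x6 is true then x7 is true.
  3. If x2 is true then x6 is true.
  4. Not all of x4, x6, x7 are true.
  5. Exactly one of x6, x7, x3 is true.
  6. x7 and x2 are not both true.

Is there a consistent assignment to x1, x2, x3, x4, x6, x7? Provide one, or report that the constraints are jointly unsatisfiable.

x1 = True; x2 = False; x3 = False; x4 = False; x6 = False; x7 = True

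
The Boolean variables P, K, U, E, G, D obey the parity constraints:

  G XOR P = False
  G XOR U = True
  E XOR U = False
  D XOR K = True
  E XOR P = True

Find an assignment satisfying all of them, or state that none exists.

P=T, K=T, U=F, E=F, G=T, D=F

G XOR P = T XOR T = False ✓
G XOR U = T XOR F = True ✓
E XOR U = F XOR F = False ✓
D XOR K = F XOR T = True ✓
E XOR P = F XOR T = True ✓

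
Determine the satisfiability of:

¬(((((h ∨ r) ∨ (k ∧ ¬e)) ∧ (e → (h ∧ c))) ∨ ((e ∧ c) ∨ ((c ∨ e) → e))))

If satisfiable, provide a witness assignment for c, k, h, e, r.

c=T; k=F; h=F; e=F; r=F

  ¬(((((h ∨ r) ∨ (k ∧ ¬e)) ∧ (e → (h ∧ c))) ∨ ((e ∧ c) ∨ ((c ∨ e) → e)))) = True
    (((h ∨ r) ∨ (k ∧ ¬e)) ∧ (e → (h ∧ c))) ∨ ((e ∧ c) ∨ ((c ∨ e) → e)) = False
      ((h ∨ r) ∨ (k ∧ ¬e)) ∧ (e → (h ∧ c)) = False
        (h ∨ r) ∨ (k ∧ ¬e) = False
          h ∨ r = False
          k ∧ ¬e = False
            ¬e = True
        e → (h ∧ c) = True
          h ∧ c = False
      (e ∧ c) ∨ ((c ∨ e) → e) = False
        e ∧ c = False
        (c ∨ e) → e = False
          c ∨ e = True
The formula evaluates to True.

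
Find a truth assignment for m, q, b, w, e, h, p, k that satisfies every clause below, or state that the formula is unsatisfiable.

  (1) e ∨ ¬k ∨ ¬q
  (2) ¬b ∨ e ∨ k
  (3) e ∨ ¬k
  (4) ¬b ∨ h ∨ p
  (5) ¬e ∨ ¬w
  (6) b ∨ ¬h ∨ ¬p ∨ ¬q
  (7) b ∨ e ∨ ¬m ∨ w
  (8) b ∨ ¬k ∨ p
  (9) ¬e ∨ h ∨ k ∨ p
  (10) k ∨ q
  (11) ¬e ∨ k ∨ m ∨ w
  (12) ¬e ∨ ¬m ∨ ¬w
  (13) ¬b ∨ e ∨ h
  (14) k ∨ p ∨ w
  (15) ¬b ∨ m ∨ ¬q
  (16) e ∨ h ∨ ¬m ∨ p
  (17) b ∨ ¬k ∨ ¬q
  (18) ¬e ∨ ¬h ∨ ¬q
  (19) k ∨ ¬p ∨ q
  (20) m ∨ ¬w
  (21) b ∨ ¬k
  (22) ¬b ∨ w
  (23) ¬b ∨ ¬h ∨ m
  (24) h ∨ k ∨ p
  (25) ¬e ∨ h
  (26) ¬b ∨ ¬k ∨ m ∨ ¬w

Set m = False.
  then (m ∨ ¬w) forces w = False.
  then (¬b ∨ w) forces b = False.
  then (b ∨ ¬k) forces k = False.
  then (k ∨ q) forces q = True.
  then (¬e ∨ k ∨ m ∨ w) forces e = False.
  then (k ∨ p ∨ w) forces p = True.
  then (b ∨ ¬h ∨ ¬p ∨ ¬q) forces h = False.
All clauses satisfied.

m = False, q = True, b = False, w = False, e = False, h = False, p = True, k = False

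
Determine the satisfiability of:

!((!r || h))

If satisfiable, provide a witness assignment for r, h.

r = True, h = False

  !((!r || h)) = True
    !r || h = False
      !r = False
The formula evaluates to True.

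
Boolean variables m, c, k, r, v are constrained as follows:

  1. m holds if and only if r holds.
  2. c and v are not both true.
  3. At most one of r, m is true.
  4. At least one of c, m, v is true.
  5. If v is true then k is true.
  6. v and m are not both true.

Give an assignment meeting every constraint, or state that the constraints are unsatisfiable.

m: False, c: True, k: False, r: False, v: False

  (1) m=F, r=F — same ✓
  (2) c=T, v=F — not both ✓
  (3) {r, m}: 0 true — at most one ✓
  (4) {c, m, v}: 1 true — at least one ✓
  (5) v=F ⇒ k: vacuous ✓
  (6) v=F, m=F — not both ✓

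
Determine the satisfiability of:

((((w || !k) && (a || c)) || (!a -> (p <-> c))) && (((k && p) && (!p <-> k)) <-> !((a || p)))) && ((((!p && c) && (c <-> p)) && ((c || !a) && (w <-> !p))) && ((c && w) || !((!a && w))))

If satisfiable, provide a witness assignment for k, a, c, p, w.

The formula is unsatisfiable.

Case p = True: the conjunct !p is False.
Case p = False: the formula simplifies to ((((w || !k) && (a || c)) || (!a -> !c)) && a) && (((c && !c) && ((c || !a) && w)) && ((c && w) || !((!a && w)))).
  c = True: the conjunct !c is False.
  c = False: the conjunct c is False.
Both cases fail — unsatisfiable.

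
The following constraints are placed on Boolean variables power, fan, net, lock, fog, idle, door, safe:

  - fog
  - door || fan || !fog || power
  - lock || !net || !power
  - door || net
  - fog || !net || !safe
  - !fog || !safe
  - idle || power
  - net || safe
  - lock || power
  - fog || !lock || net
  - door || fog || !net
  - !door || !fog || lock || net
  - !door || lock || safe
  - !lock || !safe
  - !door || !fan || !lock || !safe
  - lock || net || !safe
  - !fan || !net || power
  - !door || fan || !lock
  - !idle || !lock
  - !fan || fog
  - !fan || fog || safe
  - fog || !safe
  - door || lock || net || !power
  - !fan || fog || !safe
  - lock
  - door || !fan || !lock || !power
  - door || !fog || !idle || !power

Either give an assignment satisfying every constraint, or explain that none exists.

power = True; fan = False; net = True; lock = True; fog = True; idle = False; door = False; safe = False

Unit clause (fog) forces fog = True.
In (!fog || !safe) only !safe is left, so safe = False.
In (net || safe) only net is left, so net = True.
Unit clause (lock) forces lock = True.
In (!idle || !lock) only !idle is left, so idle = False.
In (idle || power) only power is left, so power = True.
Set fan = False.
  then (!door || fan || !lock) forces door = False.
All clauses satisfied.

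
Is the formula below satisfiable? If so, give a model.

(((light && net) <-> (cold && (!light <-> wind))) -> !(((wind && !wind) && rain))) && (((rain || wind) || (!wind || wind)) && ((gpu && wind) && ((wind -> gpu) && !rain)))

gpu = True; wind = True; rain = False; cold = False; net = False; light = False

  ((light && net) <-> (cold && (!light <-> wind))) -> !(((wind && !wind) && rain)) = True
    (light && net) <-> (cold && (!light <-> wind)) = True
      light && net = False
      cold && (!light <-> wind) = False
        !light <-> wind = True
          !light = True
    !(((wind && !wind) && rain)) = True
      (wind && !wind) && rain = False
        wind && !wind = False
          !wind = False
  ((rain || wind) || (!wind || wind)) && ((gpu && wind) && ((wind -> gpu) && !rain)) = True
    (rain || wind) || (!wind || wind) = True
      rain || wind = True
      !wind || wind = True
        !wind = False
    (gpu && wind) && ((wind -> gpu) && !rain) = True
      gpu && wind = True
      (wind -> gpu) && !rain = True
        wind -> gpu = True
        !rain = True
Both conjuncts True, so the formula holds.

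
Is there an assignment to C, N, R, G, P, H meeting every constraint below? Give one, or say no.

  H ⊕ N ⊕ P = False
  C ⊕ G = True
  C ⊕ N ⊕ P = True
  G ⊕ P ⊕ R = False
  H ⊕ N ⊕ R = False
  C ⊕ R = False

C: True, N: True, R: True, G: False, P: True, H: False

H ⊕ N ⊕ P = F ⊕ T ⊕ T = False ✓
C ⊕ G = T ⊕ F = True ✓
C ⊕ N ⊕ P = T ⊕ T ⊕ T = True ✓
G ⊕ P ⊕ R = F ⊕ T ⊕ T = False ✓
H ⊕ N ⊕ R = F ⊕ T ⊕ T = False ✓
C ⊕ R = T ⊕ T = False ✓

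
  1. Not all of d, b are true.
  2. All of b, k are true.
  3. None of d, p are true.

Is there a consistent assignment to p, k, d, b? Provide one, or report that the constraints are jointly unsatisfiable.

p = False, k = True, d = False, b = True

  (1) {d, b}: 1/2 true — not all ✓
  (2) {b, k}: all 2 true ✓
  (3) {d, p}: 0 true — none ✓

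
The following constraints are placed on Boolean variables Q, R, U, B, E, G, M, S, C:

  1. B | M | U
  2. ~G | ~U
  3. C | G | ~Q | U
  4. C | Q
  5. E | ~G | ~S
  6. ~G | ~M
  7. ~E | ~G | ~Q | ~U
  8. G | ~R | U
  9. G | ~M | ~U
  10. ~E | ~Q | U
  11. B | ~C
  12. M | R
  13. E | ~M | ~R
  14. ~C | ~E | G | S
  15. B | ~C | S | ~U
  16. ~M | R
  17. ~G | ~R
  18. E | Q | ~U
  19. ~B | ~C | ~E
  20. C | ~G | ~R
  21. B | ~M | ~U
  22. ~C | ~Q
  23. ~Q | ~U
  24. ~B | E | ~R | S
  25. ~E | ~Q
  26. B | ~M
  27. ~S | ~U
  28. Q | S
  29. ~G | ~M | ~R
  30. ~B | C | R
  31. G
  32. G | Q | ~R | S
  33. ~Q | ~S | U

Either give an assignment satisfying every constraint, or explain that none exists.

Case R = True:
  (~G | ~R) forces G = False.
  Clause (G) is falsified — contradiction.
Case R = False:
  (M | R) forces M = True.
  Clause (~M | R) is falsified — contradiction.
Both cases fail, so the formula is unsatisfiable.

No satisfying assignment exists.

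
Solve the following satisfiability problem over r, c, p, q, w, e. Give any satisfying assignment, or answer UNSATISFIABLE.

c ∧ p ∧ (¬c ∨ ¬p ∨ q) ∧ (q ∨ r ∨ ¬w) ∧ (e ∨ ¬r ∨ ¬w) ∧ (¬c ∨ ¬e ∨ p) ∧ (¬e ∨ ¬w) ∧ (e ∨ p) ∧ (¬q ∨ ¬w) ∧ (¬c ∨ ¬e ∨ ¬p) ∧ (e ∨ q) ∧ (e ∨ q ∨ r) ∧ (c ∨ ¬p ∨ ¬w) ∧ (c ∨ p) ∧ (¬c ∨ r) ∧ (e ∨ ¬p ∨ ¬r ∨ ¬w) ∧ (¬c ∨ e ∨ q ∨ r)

r: True, c: True, p: True, q: True, w: False, e: False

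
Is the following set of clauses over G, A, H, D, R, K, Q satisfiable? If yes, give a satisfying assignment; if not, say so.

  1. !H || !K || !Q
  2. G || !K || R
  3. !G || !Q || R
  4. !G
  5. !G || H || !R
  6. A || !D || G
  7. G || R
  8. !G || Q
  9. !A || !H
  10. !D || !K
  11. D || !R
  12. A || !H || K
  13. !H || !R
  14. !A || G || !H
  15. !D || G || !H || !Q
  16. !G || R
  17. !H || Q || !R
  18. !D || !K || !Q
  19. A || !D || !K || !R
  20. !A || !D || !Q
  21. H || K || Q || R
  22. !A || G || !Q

Unit clause (!G) forces G = False.
In (G || R) only R is left, so R = True.
In (D || !R) only D is left, so D = True.
In (!H || !R) only !H is left, so H = False.
In (A || !D || G) only A is left, so A = True.
In (!D || !K) only !K is left, so K = False.
In (!A || !D || !Q) only !Q is left, so Q = False.
All clauses satisfied.

G = False, A = True, H = False, D = True, R = True, K = False, Q = False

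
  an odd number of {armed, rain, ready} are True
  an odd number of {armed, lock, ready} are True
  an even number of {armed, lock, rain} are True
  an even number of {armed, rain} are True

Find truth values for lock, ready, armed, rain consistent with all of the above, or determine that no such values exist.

lock: False; ready: True; armed: False; rain: False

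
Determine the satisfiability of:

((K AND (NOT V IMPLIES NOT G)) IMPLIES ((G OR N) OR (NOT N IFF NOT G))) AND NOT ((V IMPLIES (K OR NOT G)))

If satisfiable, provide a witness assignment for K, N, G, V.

K = False; N = True; G = True; V = True

  (K AND (NOT V IMPLIES NOT G)) IMPLIES ((G OR N) OR (NOT N IFF NOT G)) = True
    K AND (NOT V IMPLIES NOT G) = False
      NOT V IMPLIES NOT G = True
        NOT V = False
        NOT G = False
    (G OR N) OR (NOT N IFF NOT G) = True
      G OR N = True
      NOT N IFF NOT G = True
        NOT N = False
        NOT G = False
  NOT ((V IMPLIES (K OR NOT G))) = True
    V IMPLIES (K OR NOT G) = False
      K OR NOT G = False
        NOT G = False
Both conjuncts True, so the formula holds.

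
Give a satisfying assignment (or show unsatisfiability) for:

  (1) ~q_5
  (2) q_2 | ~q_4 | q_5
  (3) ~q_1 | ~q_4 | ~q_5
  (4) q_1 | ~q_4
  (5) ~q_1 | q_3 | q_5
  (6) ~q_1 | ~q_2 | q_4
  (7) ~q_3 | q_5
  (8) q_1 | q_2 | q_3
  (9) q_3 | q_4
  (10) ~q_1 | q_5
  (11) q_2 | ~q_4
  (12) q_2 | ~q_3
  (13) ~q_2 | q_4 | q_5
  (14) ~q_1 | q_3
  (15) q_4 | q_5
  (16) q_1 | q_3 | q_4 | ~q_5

The formula is unsatisfiable.

Case q_1 = True:
  (~q_5) forces q_5 = False.
  Clause (~q_1 | q_5) is falsified — contradiction.
Case q_1 = False:
  (~q_5) forces q_5 = False.
  (q_1 | ~q_4) forces q_4 = False.
  Clause (q_4 | q_5) is falsified — contradiction.
Both cases fail, so the formula is unsatisfiable.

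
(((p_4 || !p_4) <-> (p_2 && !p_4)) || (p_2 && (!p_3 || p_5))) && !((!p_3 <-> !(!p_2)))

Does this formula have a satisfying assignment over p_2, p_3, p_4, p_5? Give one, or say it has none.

p_2 = True; p_3 = True; p_4 = False; p_5 = True

  ((p_4 || !p_4) <-> (p_2 && !p_4)) || (p_2 && (!p_3 || p_5)) = True
    (p_4 || !p_4) <-> (p_2 && !p_4) = True
      p_4 || !p_4 = True
        !p_4 = True
      p_2 && !p_4 = True
        !p_4 = True
    p_2 && (!p_3 || p_5) = True
      !p_3 || p_5 = True
        !p_3 = False
  !((!p_3 <-> !(!p_2))) = True
    !p_3 <-> !(!p_2) = False
      !p_3 = False
      !(!p_2) = True
        !p_2 = False
Both conjuncts True, so the formula holds.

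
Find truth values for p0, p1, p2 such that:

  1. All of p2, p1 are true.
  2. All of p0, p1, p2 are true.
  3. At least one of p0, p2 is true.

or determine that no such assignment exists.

p0 = True, p1 = True, p2 = True

  (1) {p2, p1}: all 2 true ✓
  (2) {p0, p1, p2}: all 3 true ✓
  (3) {p0, p2}: 2 true — at least one ✓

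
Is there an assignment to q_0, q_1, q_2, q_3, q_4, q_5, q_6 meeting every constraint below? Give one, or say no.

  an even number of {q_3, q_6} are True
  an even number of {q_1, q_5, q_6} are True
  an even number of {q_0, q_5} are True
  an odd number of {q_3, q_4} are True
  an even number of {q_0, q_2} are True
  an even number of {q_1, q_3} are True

q_0=F; q_1=F; q_2=F; q_3=F; q_4=T; q_5=F; q_6=F

{q_3, q_6}: 0 true → even ✓
{q_1, q_5, q_6}: 0 true → even ✓
{q_0, q_5}: 0 true → even ✓
{q_3, q_4}: 1 true → odd ✓
{q_0, q_2}: 0 true → even ✓
{q_1, q_3}: 0 true → even ✓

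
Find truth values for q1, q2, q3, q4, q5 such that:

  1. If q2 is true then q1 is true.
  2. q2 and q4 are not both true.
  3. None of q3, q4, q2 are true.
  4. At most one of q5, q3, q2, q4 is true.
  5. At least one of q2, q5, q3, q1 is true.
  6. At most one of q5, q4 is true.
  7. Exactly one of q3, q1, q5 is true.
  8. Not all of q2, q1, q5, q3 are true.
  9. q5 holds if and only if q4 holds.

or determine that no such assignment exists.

q1: True, q2: False, q3: False, q4: False, q5: False

  (1) q2=F ⇒ q1: vacuous ✓
  (2) q2=F, q4=F — not both ✓
  (3) {q3, q4, q2}: 0 true — none ✓
  (4) {q5, q3, q2, q4}: 0 true — at most one ✓
  (5) {q2, q5, q3, q1}: 1 true — at least one ✓
  (6) {q5, q4}: 0 true — at most one ✓
  (7) {q3, q1, q5}: 1 true — exactly one ✓
  (8) {q2, q1, q5, q3}: 1/4 true — not all ✓
  (9) q5=F, q4=F — same ✓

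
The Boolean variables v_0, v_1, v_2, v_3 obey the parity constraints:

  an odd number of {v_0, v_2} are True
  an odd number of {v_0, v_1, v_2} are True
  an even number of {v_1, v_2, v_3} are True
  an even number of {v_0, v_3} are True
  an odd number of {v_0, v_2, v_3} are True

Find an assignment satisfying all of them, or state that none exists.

Unsatisfiable

Adding constraints 2, 3, 4 mod 2: every variable appears an even number of times on the left, so the left side is 0.
But the right sides sum to 1 (mod 2). 0 ≠ 1 — the system is inconsistent.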